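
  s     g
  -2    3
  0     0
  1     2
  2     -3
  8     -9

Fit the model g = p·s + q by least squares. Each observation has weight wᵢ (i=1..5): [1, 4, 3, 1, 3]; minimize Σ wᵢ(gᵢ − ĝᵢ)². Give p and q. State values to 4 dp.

p = -1.2285, q = 1.0141

Forming XᵀWX = [[203, 27]; [27, 12]] and XᵀWg = [-222, -21]ᵀ gives XᵀWX·[p, q]ᵀ = XᵀWg.
Eliminating q: 12·(row 1) − 27·(row 2) gives 1707·p = 12·(-222) − 27·(-21) = -2097, so p = -699/569.
Then q = ((-21) − 27·(-699/569))/12 = 577/569.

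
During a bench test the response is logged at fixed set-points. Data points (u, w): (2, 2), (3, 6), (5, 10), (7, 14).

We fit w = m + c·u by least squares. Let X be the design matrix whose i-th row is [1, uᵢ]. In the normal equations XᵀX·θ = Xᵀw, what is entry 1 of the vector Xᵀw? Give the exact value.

Entry 1 ↔ basis 1, so (Xᵀw)_{1} = Σᵢ wᵢ = (1)·(2) + (1)·(6) + (1)·(10) + (1)·(14) = 32.

32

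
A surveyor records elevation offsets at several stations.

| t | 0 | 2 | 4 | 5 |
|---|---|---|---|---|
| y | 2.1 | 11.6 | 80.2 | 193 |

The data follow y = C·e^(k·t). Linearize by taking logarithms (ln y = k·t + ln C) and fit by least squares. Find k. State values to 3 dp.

With ln yᵢ as the transformed response and tᵢ as the regressor:
Σt = 11.0000, Σ(t)² = 45.0000, Σln y = 12.8402, Σt·ln y = 48.7536.
Equations: 45.0000·k + 11.0000·ln C = 48.7536;  11.0000·k + 4·ln C = 12.8402.
Slope k = (n·Σt·ln y − Σt·Σln y)/(n·Σ(t)² − (Σt)²) = (4·48.7536 − 11.0000·12.8402)/59.0000 = 0.91140; ln C = (Σln y − k·Σt)/n = 0.70369.

k = 0.911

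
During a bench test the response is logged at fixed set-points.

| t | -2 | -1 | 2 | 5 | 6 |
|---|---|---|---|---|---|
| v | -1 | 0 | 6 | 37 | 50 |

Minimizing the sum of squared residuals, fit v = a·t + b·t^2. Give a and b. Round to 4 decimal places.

a = 1.9710, b = 1.0619

Sums needed: Σt·t = 70, Σt·t^2 = 340, Σt^2·t^2 = 1954.
Right-hand side: Σt·v = 499, Σt^2·v = 2745.
AᵀA·[a, b]ᵀ = Aᵀv becomes [[70, 340]; [340, 1954]]·[a, b]ᵀ = [499, 2745]ᵀ.
det = 70·1954 − 340² = 21180.
a = (499·1954 − 340·2745)/21180 = 20873/10590; b = (70·2745 − 340·499)/21180 = 2249/2118.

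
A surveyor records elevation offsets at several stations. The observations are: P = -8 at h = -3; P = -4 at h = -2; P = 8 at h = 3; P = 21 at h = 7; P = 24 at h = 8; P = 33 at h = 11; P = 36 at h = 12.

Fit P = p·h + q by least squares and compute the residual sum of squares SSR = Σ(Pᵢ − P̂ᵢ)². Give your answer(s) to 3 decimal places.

Entries of MᵀM: Σh·h = 400, Σh = 36, Σ1 = 7.
Right-hand side: Σh·P = 1190, ΣP = 110.
So MᵀM·[p, q]ᵀ = MᵀP: [[400, 36]; [36, 7]]·[p, q]ᵀ = [1190, 110]ᵀ.
Determinant 400·7 − 36² = 1504.
p = (1190·7 − 36·110)/1504 = 2185/752; q = (400·110 − 36·1190)/1504 = 145/188.
Residuals: -41/752, 391/376, -1119/752, -83/752, -3/188, 201/752, 17/47; SSR = 1321/376.

SSR = 3.513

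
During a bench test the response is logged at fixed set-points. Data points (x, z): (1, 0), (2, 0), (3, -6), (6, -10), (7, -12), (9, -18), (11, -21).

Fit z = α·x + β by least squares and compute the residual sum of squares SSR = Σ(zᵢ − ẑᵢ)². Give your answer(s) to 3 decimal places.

Compute the Gram sums: Σx·x = 301, Σx = 39, Σ1 = 7.
Moment sums: Σx·z = -555, Σz = -67.
Determinant 301·7 − 39² = 586.
α = ((-555)·7 − 39·(-67))/586 = -636/293; β = (301·(-67) − 39·(-555))/586 = 739/293.
Residuals: -103/293, 533/293, -589/293, 147/293, 197/293, -289/293, 104/293; SSR = 2718/293.

SSR = 9.276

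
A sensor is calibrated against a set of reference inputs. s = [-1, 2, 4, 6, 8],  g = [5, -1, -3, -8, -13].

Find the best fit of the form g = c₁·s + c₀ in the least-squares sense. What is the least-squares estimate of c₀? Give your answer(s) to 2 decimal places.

Normal-equation sums: Σs·s = 121, Σs = 19, Σ1 = 5.
And Σs·g = -171, Σg = -20.
Eliminating c₀: 5·(row 1) − 19·(row 2) gives 244·c₁ = 5·(-171) − 19·(-20) = -475, so c₁ = -475/244.
Then c₀ = ((-20) − 19·(-475/244))/5 = 829/244.

c₀ = 3.40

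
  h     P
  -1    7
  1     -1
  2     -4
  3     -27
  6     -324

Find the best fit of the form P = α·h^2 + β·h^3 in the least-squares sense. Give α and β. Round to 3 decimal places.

α = 3.023, β = -2.004

Compute the Gram sums: Σh^2·h^2 = 1395, Σh^2·h^3 = 8051, Σh^3·h^3 = 47451.
Moment sums: Σh^2·P = -11917, Σh^3·P = -70753.
So MᵀM·[α, β]ᵀ = MᵀP: [[1395, 8051]; [8051, 47451]]·[α, β]ᵀ = [-11917, -70753]ᵀ.
Eliminating β: 47451·(row 1) − 8051·(row 2) gives 1375544·α = 47451·(-11917) − 8051·(-70753) = 4158836, so α = 1039709/343886.
Then β = ((-70753) − 8051·(1039709/343886))/47451 = -689167/343886.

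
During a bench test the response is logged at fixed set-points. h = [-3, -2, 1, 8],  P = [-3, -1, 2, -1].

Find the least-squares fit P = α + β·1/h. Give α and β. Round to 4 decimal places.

From the data, Σ1 = 4, Σ1/h = 7/24, Σ1/h·1/h = 793/576.
For XᵀP: ΣP = -3, Σ1/h·P = 27/8.
Normal equations: [[4, 7/24]; [7/24, 793/576]]·[α, β]ᵀ = [-3, 27/8]ᵀ.
Determinant 4·(793/576) − (7/24)² = 347/64.
α = ((-3)·(793/576) − (7/24)·(27/8))/(347/64) = -982/1041; β = (4·(27/8) − (7/24)·(-3))/(347/64) = 920/347.

α = -0.9433, β = 2.6513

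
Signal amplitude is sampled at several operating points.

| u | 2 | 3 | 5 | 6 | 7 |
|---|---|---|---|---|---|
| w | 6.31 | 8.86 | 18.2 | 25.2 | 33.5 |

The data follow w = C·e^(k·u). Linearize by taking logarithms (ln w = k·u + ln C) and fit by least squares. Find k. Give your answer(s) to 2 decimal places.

k = 0.34

Taking logs, ln w = k·u + ln C, so regress ln w on u.
Σu = 23.0000, Σ(u)² = 123.0000, Σln w = 13.6635, Σu·ln w = 68.6779.
Normal system: [[123.0000, 23.0000]; [23.0000, 5]]·[k, ln C]ᵀ = [68.6779, 13.6635]ᵀ.
Slope k = (n·Σu·ln w − Σu·Σln w)/(n·Σ(u)² − (Σu)²) = (5·68.6779 − 23.0000·13.6635)/86.0000 = 0.33871; ln C = (Σln w − k·Σu)/n = 1.17463.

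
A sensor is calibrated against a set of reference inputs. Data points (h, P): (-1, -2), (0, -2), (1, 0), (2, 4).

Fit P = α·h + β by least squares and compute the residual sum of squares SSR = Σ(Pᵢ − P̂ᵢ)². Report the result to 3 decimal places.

Normal-equation sums: Σh·h = 6, Σh = 2, Σ1 = 4.
Right-hand side: Σh·P = 10, ΣP = 0.
So MᵀM·[α, β]ᵀ = MᵀP: [[6, 2]; [2, 4]]·[α, β]ᵀ = [10, 0]ᵀ.
Δ = 6·4 − 2² = 20.
α = (10·4 − 2·0)/20 = 2; β = (6·0 − 2·10)/20 = -1.
Residuals: 1, -1, -1, 1; SSR = 4.

SSR = 4.000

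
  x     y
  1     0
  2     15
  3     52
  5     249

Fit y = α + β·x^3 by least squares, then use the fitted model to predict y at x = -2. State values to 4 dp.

ŷ = -17.7549

Forming MᵀM = [[4, 161]; [161, 16419]] and Mᵀy = [316, 32649]ᵀ gives MᵀM·[α, β]ᵀ = Mᵀy.
det = 4·16419 − 161² = 39755.
α = (316·16419 − 161·32649)/39755 = -13617/7951; β = (4·32649 − 161·316)/39755 = 15944/7951.
At x = -2: ŷ = (-13617/7951)·(1) + (15944/7951)·(-8) = -141169/7951.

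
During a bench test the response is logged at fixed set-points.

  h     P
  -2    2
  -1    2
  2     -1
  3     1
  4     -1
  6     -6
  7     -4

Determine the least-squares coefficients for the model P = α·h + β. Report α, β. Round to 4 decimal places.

Forming XᵀX = [[119, 19]; [19, 7]] and XᵀP = [-73, -7]ᵀ gives XᵀX·[α, β]ᵀ = XᵀP.
Eliminating β: 7·(row 1) − 19·(row 2) gives 472·α = 7·(-73) − 19·(-7) = -378, so α = -189/236.
Then β = ((-7) − 19·(-189/236))/7 = 277/236.

α = -0.8008, β = 1.1737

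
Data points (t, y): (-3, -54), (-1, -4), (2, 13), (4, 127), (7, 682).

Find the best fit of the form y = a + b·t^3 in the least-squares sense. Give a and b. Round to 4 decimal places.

From the data, Σ1 = 5, Σt^3 = 387, Σt^3·t^3 = 122539.
Right-hand side: Σy = 764, Σt^3·y = 243620.
Normal equations: [[5, 387]; [387, 122539]]·[a, b]ᵀ = [764, 243620]ᵀ.
Δ = 5·122539 − 387² = 462926.
a = (764·122539 − 387·243620)/462926 = -330572/231463; b = (5·243620 − 387·764)/462926 = 461216/231463.

a = -1.4282, b = 1.9926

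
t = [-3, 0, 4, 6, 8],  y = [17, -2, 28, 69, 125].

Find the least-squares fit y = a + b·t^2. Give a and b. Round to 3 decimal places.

Sums needed: Σ1 = 5, Σt^2 = 125, Σt^2·t^2 = 5729.
For Xᵀy: Σy = 237, Σt^2·y = 11085.
Normal equations: [[5, 125]; [125, 5729]]·[a, b]ᵀ = [237, 11085]ᵀ.
Determinant 5·5729 − 125² = 13020.
a = (237·5729 − 125·11085)/13020 = -2321/1085; b = (5·11085 − 125·237)/13020 = 430/217.

a = -2.139, b = 1.982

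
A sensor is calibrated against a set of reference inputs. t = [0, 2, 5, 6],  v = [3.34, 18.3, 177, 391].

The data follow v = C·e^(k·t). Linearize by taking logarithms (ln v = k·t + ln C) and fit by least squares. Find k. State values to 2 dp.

k = 0.79

Taking logs, ln v = k·t + ln C, so regress ln v on t.
Sums: Σt = 13.0000, Σ(t)² = 65.0000, Σln v = 15.2577, Σt·ln v = 67.5068.
Normal system: [[65.0000, 13.0000]; [13.0000, 4]]·[k, ln C]ᵀ = [67.5068, 15.2577]ᵀ.
Solving (det = 91.0000): k = 0.78766, ln C = 1.25455.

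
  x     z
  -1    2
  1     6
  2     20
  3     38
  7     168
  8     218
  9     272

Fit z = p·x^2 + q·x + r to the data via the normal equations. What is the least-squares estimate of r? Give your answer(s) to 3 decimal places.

Forming AᵀA = [[13157, 1619, 209]; [1619, 209, 29]; [209, 29, 7]] and Aᵀz = [44646, 5526, 724]ᵀ gives AᵀA·[p, q, r]ᵀ = Aᵀz.
Inverting the 3×3 Gram matrix, [p, q, r]ᵀ = [11955/3949, 10957/3949, 6104/3949]ᵀ.

r = 1.546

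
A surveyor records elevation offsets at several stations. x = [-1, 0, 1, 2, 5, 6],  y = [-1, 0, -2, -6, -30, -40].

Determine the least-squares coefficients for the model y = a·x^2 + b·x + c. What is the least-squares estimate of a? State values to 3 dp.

Forming AᵀA = [[1939, 349, 67]; [349, 67, 13]; [67, 13, 6]] and Aᵀy = [-2217, -403, -79]ᵀ gives AᵀA·[a, b, c]ᵀ = Aᵀy.
Row-reducing yields a = -6871/7044, b = -5987/7044, c = -254/587.

a = -0.975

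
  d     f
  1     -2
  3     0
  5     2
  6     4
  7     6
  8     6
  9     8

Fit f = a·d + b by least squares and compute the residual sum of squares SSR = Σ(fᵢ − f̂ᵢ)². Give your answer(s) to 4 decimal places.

SSR = 1.5449

Compute the Gram sums: Σd·d = 265, Σd = 39, Σ1 = 7.
For Mᵀf: Σd·f = 194, Σf = 24.
Eliminating b: 7·(row 1) − 39·(row 2) gives 334·a = 7·194 − 39·24 = 422, so a = 211/167.
Then b = (24 − 39·(211/167))/7 = -603/167.
Residuals: 58/167, -30/167, -118/167, 5/167, 128/167, -83/167, 40/167; SSR = 258/167.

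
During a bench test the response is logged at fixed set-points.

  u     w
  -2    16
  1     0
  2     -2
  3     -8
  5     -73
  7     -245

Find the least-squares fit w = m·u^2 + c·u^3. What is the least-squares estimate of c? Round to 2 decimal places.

c = -1.01

Normal-equation sums: Σu^2·u^2 = 3140, Σu^2·u^3 = 20176, Σu^3·u^3 = 134132.
And Σu^2·w = -13846, Σu^3·w = -93520.
So XᵀX·[m, c]ᵀ = Xᵀw: [[3140, 20176]; [20176, 134132]]·[m, c]ᵀ = [-13846, -93520]ᵀ.
Eliminating c: 134132·(row 1) − 20176·(row 2) gives 14103504·m = 134132·(-13846) − 20176·(-93520) = 29667848, so m = 3708481/1762938.
Then c = ((-93520) − 20176·(3708481/1762938))/134132 = -893494/881469.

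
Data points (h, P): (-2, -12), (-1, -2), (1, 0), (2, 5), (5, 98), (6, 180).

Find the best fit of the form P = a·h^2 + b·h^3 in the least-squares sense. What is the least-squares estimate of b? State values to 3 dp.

b = 1.009

The normal system MᵀM·[a, b]ᵀ = MᵀP is [[1955, 10901]; [10901, 62411]]·[a, b]ᵀ = [8900, 51268]ᵀ.
Determinant 1955·62411 − 10901² = 3181704.
a = (8900·62411 − 10901·51268)/3181704 = -426821/397713; b = (1955·51268 − 10901·8900)/3181704 = 401255/397713.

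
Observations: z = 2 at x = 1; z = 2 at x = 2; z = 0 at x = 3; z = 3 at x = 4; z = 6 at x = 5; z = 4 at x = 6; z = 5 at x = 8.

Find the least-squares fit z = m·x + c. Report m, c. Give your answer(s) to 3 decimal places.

m = 0.598, c = 0.664

Setting ∂/∂m … = 0 gives: 155·m + 29·c = 112;  29·m + 7·c = 22.
Δ = 155·7 − 29² = 244.
m = (112·7 − 29·22)/244 = 73/122; c = (155·22 − 29·112)/244 = 81/122.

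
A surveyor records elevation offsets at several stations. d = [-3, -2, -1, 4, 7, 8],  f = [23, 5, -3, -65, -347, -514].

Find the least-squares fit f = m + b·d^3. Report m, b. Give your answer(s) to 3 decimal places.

m = -3.188, b = -0.999

Entries of XᵀX: Σ1 = 6, Σd^3 = 883, Σd^3·d^3 = 384683.
Moment sums: Σf = -901, Σd^3·f = -387007.
So XᵀX·[m, b]ᵀ = Xᵀf: [[6, 883]; [883, 384683]]·[m, b]ᵀ = [-901, -387007]ᵀ.
Δ = 6·384683 − 883² = 1528409.
m = ((-901)·384683 − 883·(-387007))/1528409 = -4872202/1528409; b = (6·(-387007) − 883·(-901))/1528409 = -1526459/1528409.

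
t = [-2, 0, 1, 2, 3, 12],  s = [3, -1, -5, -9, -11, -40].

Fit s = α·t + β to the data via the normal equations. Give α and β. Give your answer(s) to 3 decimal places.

α = -3.134, β = -2.142

Sums needed: Σt·t = 162, Σt = 16, Σ1 = 6.
For Mᵀs: Σt·s = -542, Σs = -63.
So MᵀM·[α, β]ᵀ = Mᵀs: [[162, 16]; [16, 6]]·[α, β]ᵀ = [-542, -63]ᵀ.
Eliminating β: 6·(row 1) − 16·(row 2) gives 716·α = 6·(-542) − 16·(-63) = -2244, so α = -561/179.
Then β = ((-63) − 16·(-561/179))/6 = -767/358.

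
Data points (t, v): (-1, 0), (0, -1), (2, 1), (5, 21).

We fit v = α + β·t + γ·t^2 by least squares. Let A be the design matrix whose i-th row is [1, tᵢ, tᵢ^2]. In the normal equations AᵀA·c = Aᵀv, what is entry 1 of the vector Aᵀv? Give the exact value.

21

Entry 1 ↔ basis 1, so (Aᵀv)_{1} = Σᵢ vᵢ = (1)·(0) + (1)·(-1) + (1)·(1) + (1)·(21) = 21.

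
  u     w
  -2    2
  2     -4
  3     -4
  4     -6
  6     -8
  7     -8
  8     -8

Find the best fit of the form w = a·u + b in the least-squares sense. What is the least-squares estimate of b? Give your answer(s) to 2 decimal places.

b = -1.03

The normal equations are: 182·a + 28·b = -216;  28·a + 7·b = -36.
(Σu·u = 182, Σu = 28, Σ1 = 7, Σu·w = -216, Σw = -36.)
Eliminating b: 7·(row 1) − 28·(row 2) gives 490·a = 7·(-216) − 28·(-36) = -504, so a = -36/35.
Then b = ((-36) − 28·(-36/35))/7 = -36/35.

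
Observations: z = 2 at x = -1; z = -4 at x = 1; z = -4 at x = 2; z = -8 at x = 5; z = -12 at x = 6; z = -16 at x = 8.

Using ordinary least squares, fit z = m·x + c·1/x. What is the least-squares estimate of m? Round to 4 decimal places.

m = -1.8952

Setting ∂/∂m … = 0 gives: 131·m + 6·c = -254;  6·m + (33601/14400)·c = -68/5.
Eliminating c: (33601/14400)·(row 1) − 6·(row 2) gives (3883331/14400)·m = (33601/14400)·(-254) − 6·(-68/5) = -3679807/7200, so m = -7359614/3883331.
Then c = ((-68/5) − 6·(-7359614/3883331))/(33601/14400) = -3709440/3883331.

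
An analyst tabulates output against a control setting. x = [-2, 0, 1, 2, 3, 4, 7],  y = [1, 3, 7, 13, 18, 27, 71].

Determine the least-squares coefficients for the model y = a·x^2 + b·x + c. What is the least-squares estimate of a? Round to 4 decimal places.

a = 1.0357

Normal-equation sums: Σx^2·x^2 = 2771, Σx^2·x = 435, Σx^2 = 83, Σx·x = 83, Σx = 15, Σ1 = 7.
Right-hand side: Σx^2·y = 4136, Σx·y = 690, Σy = 140.
So MᵀM·[a, b, c]ᵀ = Mᵀy: [[2771, 435, 83]; [435, 83, 15]; [83, 15, 7]]·[a, b, c]ᵀ = [4136, 690, 140]ᵀ.
Solving the 3×3 system (Gaussian elimination) gives a = 11216/10829, b = 52665/21658, c = 597/238.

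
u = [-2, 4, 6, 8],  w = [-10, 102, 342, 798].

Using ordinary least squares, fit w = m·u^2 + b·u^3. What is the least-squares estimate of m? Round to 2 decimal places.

m = 0.45

Sums needed: Σu^2·u^2 = 5664, Σu^2·u^3 = 41536, Σu^3·u^3 = 312960.
Moment sums: Σu^2·w = 64976, Σu^3·w = 489056.
So MᵀM·[m, b]ᵀ = Mᵀw: [[5664, 41536]; [41536, 312960]]·[m, b]ᵀ = [64976, 489056]ᵀ.
Eliminating b: 312960·(row 1) − 41536·(row 2) gives 47366144·m = 312960·64976 − 41536·489056 = 21458944, so m = 5239/11564.
Then b = (489056 − 41536·(5239/11564))/312960 = 589/392.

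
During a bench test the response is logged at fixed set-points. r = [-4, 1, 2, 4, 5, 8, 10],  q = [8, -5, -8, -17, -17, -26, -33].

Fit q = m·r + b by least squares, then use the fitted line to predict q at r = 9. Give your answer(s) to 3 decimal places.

Compute the Gram sums: Σr·r = 226, Σr = 26, Σ1 = 7.
Moment sums: Σr·q = -744, Σq = -98.
det = 226·7 − 26² = 906.
m = ((-744)·7 − 26·(-98))/906 = -1330/453; b = (226·(-98) − 26·(-744))/906 = -1402/453.
At r = 9: q̂ = (-1330/453)·(9) + (-1402/453)·(1) = -13372/453.

q̂ = -29.519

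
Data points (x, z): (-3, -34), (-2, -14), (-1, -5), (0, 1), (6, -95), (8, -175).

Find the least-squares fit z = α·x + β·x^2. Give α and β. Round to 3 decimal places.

The normal system MᵀM·[α, β]ᵀ = Mᵀz is [[114, 692]; [692, 5490]]·[α, β]ᵀ = [-1835, -14987]ᵀ.
det = 114·5490 − 692² = 146996.
α = ((-1835)·5490 − 692·(-14987))/146996 = 148427/73498; β = (114·(-14987) − 692·(-1835))/146996 = -219349/73498.

α = 2.019, β = -2.984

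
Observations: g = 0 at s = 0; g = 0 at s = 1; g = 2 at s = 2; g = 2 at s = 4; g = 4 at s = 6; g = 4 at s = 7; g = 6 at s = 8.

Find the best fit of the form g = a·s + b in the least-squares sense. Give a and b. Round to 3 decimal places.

AᵀA·[a, b]ᵀ = Aᵀg reads: 170·a + 28·b = 112;  28·a + 7·b = 18.
(Σs·s = 170, Σs = 28, Σ1 = 7, Σs·g = 112, Σg = 18.)
Δ = 170·7 − 28² = 406.
a = (112·7 − 28·18)/406 = 20/29; b = (170·18 − 28·112)/406 = -38/203.

a = 0.690, b = -0.187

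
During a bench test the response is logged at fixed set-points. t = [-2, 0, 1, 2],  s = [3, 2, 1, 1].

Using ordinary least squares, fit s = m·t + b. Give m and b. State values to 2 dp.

Setting ∂/∂m … = 0 gives: 9·m + 1·b = -3;  1·m + 4·b = 7.
(Σt·t = 9, Σt = 1, Σ1 = 4, Σt·s = -3, Σs = 7.)
Eliminating b: 4·(row 1) − 1·(row 2) gives 35·m = 4·(-3) − 1·7 = -19, so m = -19/35.
Then b = (7 − 1·(-19/35))/4 = 66/35.

m = -0.54, b = 1.89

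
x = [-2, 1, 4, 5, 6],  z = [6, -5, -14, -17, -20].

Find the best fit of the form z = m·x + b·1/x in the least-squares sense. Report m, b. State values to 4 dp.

m = -3.3175, b = -1.1922

From the data, Σx·x = 82, Σx·1/x = 5, Σ1/x·1/x = 4969/3600.
Moment sums: Σx·z = -278, Σ1/x·z = -547/30.
Eliminating b: (4969/3600)·(row 1) − 5·(row 2) gives (158729/1800)·m = (4969/3600)·(-278) − 5·(-547/30) = -526591/1800, so m = -526591/158729.
Then b = ((-547/30) − 5·(-526591/158729))/(4969/3600) = -189240/158729.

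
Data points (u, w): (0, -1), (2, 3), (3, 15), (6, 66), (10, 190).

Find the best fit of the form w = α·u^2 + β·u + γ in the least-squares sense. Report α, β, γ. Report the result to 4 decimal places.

α = 1.9926, β = -0.7467, γ = -1.6446

From the data, Σu^2·u^2 = 11393, Σu^2·u = 1251, Σu^2 = 149, Σu·u = 149, Σu = 21, Σ1 = 5.
Moment sums: Σu^2·w = 21523, Σu·w = 2347, Σw = 273.
Normal equations: [[11393, 1251, 149]; [1251, 149, 21]; [149, 21, 5]]·[α, β, γ]ᵀ = [21523, 2347, 273]ᵀ.
Inverting the 3×3 Gram matrix, [α, β, γ]ᵀ = [79345/39819, -9911/13273, -65485/39819]ᵀ.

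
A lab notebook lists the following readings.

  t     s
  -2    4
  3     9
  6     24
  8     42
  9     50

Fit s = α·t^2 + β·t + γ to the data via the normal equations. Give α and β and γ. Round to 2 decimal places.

α = 0.55, β = 0.40, γ = 2.64

The normal system AᵀA·[α, β, γ]ᵀ = Aᵀs is [[12050, 1476, 194]; [1476, 194, 24]; [194, 24, 5]]·[α, β, γ]ᵀ = [7699, 949, 129]ᵀ.
Solving the 3×3 system (Gaussian elimination) gives α = 81491/148974, β = 20031/49658, γ = 28088/10641.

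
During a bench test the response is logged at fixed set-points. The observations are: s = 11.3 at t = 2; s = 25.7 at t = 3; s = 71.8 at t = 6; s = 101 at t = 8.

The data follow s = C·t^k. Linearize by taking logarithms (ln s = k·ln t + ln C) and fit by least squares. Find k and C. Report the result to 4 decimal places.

k = 1.5677, C = 4.1398

Linearized form: ln s = k·ln t + ln C. From the 4 transformed points,
Σln t = 5.6630, Σ(ln t)² = 9.2219, Σln s = 14.5603, Σln t·ln s = 22.5020.
Equations: 9.2219·k + 5.6630·ln C = 22.5020;  5.6630·k + 4·ln C = 14.5603.
Slope k = (n·Σln t·ln s − Σln t·Σln s)/(n·Σ(ln t)² − (Σln t)²) = (4·22.5020 − 5.6630·14.5603)/4.8184 = 1.56768; ln C = (Σln s − k·Σln t)/n = 1.42065, so C = exp(1.42065) = 4.13980.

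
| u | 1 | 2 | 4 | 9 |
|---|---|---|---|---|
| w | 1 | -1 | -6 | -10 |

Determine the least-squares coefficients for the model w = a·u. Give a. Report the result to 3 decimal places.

a = -1.127

Setting ∂/∂a … = 0 gives: 102·a = -115.
(Σu·u = 102, Σu·w = -115.)
a = (-115)/102 = -1.12745.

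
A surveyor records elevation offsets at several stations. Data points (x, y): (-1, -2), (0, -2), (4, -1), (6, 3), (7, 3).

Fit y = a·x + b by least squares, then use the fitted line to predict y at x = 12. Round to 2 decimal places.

ŷ = 6.06

The normal equations are: 102·a + 16·b = 37;  16·a + 5·b = 1.
(Σx·x = 102, Σx = 16, Σ1 = 5, Σx·y = 37, Σy = 1.)
Eliminating b: 5·(row 1) − 16·(row 2) gives 254·a = 5·37 − 16·1 = 169, so a = 169/254.
Then b = (1 − 16·(169/254))/5 = -245/127.
At x = 12: ŷ = (169/254)·(12) + (-245/127)·(1) = 769/127.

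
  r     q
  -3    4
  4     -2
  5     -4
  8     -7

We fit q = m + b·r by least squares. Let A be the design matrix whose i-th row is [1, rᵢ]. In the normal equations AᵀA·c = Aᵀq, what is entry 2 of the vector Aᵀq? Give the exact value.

-96

Entry 2 ↔ basis r, so (Aᵀq)_{2} = Σᵢ (r)·qᵢ = (-3)·(4) + (4)·(-2) + (5)·(-4) + (8)·(-7) = -96.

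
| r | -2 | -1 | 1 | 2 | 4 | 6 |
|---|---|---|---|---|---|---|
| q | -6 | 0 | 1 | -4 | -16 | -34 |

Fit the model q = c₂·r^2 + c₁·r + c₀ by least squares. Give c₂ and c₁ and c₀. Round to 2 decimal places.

c₂ = -1.04, c₁ = 0.43, c₀ = 0.22

The normal equations are: 1586·c₂ + 280·c₁ + 62·c₀ = -1519;  280·c₂ + 62·c₁ + 10·c₀ = -263;  62·c₂ + 10·c₁ + 6·c₀ = -59.
(Σr^2·r^2 = 1586, Σr^2·r = 280, Σr^2 = 62, Σr·r = 62, Σr = 10, Σ1 = 6, Σr^2·q = -1519, Σr·q = -263, Σq = -59.)
Row-reducing yields c₂ = -3033/2911, c₁ = 1246/2911, c₀ = 1279/5822.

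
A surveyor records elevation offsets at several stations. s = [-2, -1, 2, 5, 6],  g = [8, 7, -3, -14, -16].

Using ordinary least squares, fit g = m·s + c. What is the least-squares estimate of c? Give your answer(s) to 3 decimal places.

Sums needed: Σs·s = 70, Σs = 10, Σ1 = 5.
Right-hand side: Σs·g = -195, Σg = -18.
MᵀM·[m, c]ᵀ = Mᵀg becomes [[70, 10]; [10, 5]]·[m, c]ᵀ = [-195, -18]ᵀ.
Δ = 70·5 − 10² = 250.
m = ((-195)·5 − 10·(-18))/250 = -159/50; c = (70·(-18) − 10·(-195))/250 = 69/25.

c = 2.760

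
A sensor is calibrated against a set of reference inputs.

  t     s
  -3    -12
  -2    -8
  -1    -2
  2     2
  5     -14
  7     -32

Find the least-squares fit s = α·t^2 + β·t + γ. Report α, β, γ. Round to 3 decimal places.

Setting ∂/∂α … = 0 gives: 3140·α + 440·β + 92·γ = -2052;  440·α + 92·β + 8·γ = -236;  92·α + 8·β + 6·γ = -66.
Solving the 3×3 system (Gaussian elimination) gives α = -7054/7491, β = 13891/7491, γ = 2413/2497.

α = -0.942, β = 1.854, γ = 0.966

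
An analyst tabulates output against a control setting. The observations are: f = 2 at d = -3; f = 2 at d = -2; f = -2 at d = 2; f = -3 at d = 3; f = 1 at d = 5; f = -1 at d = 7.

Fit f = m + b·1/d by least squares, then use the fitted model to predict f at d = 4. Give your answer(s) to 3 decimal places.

f̂ = -1.065

With design matrix X, XᵀX = [[6, 12/35]; [12/35, 17257/22050]] and Xᵀf = [-1, -379/105]ᵀ.
Eliminating b: (17257/22050)·(row 1) − (12/35)·(row 2) gives (673/147)·m = (17257/22050)·(-1) − (12/35)·(-379/105) = 1433/3150, so m = 10031/100950.
Then b = ((-379/105) − (12/35)·(10031/100950))/(17257/22050) = -15666/3365.
At d = 4: f̂ = (10031/100950)·(1) + (-15666/3365)·(1/4) = -53732/50475.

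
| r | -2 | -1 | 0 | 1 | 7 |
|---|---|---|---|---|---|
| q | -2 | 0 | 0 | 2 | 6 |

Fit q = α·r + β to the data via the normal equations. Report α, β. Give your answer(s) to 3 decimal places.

The normal equations are: 55·α + 5·β = 48;  5·α + 5·β = 6.
(Σr·r = 55, Σr = 5, Σ1 = 5, Σr·q = 48, Σq = 6.)
Determinant 55·5 − 5² = 250.
α = (48·5 − 5·6)/250 = 21/25; β = (55·6 − 5·48)/250 = 9/25.

α = 0.840, β = 0.360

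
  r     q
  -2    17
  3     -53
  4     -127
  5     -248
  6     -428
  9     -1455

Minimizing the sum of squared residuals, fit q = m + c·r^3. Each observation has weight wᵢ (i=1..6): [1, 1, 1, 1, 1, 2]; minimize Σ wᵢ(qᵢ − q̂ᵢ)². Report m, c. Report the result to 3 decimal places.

m = 1.480, c = -1.998

Normal-equation sums: Σwᵢ·1 = 7, Σwᵢ·r^3 = 1882, Σwᵢ·r^3·r^3 = 1130052.
For AᵀWq: Σwᵢ·q = -3749, Σwᵢ·r^3·q = -2254533.
det = 7·1130052 − 1882² = 4368440.
m = ((-3749)·1130052 − 1882·(-2254533))/4368440 = 3233079/2184220; c = (7·(-2254533) − 1882·(-3749))/4368440 = -8726113/4368440.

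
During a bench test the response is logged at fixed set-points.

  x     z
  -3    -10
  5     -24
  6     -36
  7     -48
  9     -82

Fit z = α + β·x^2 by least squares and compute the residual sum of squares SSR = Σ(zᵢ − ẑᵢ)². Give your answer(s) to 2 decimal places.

Compute the Gram sums: Σ1 = 5, Σx^2 = 200, Σx^2·x^2 = 10964.
Moment sums: Σz = -200, Σx^2·z = -10980.
So MᵀM·[α, β]ᵀ = Mᵀz: [[5, 200]; [200, 10964]]·[α, β]ᵀ = [-200, -10980]ᵀ.
det = 5·10964 − 200² = 14820.
α = ((-200)·10964 − 200·(-10980))/14820 = 160/741; β = (5·(-10980) − 200·(-200))/14820 = -745/741.
Residuals: -865/741, 227/247, -16/741, 259/247, -577/741; SSR = 2900/741.

SSR = 3.91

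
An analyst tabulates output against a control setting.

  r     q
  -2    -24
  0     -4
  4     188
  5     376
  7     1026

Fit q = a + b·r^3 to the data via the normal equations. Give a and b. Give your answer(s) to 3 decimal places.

a = -1.858, b = 2.999

Setting ∂/∂a … = 0 gives: 5·a + 524·b = 1562;  524·a + 137434·b = 411142.
Eliminating b: 137434·(row 1) − 524·(row 2) gives 412594·a = 137434·1562 − 524·411142 = -766500, so a = -54750/29471.
Then b = (411142 − 524·(-54750/29471))/137434 = 88373/29471.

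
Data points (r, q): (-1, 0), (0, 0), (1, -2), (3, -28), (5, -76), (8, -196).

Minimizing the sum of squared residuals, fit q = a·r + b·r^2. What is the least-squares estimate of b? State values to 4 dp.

The normal equations are: 100·a + 664·b = -2034;  664·a + 4804·b = -14698.
(Σr·r = 100, Σr·r^2 = 664, Σr^2·r^2 = 4804, Σr·q = -2034, Σr^2·q = -14698.)
Determinant 100·4804 − 664² = 39504.
a = ((-2034)·4804 − 664·(-14698))/39504 = -1483/4938; b = (100·(-14698) − 664·(-2034))/39504 = -14903/4938.

b = -3.0180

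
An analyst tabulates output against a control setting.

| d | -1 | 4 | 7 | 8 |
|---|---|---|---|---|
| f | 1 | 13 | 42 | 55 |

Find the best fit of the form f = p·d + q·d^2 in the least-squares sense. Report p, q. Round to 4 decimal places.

p = -0.2996, q = 0.8976

Compute the Gram sums: Σd·d = 130, Σd·d^2 = 918, Σd^2·d^2 = 6754.
Right-hand side: Σd·f = 785, Σd^2·f = 5787.
XᵀX·[p, q]ᵀ = Xᵀf becomes [[130, 918]; [918, 6754]]·[p, q]ᵀ = [785, 5787]ᵀ.
Δ = 130·6754 − 918² = 35296.
p = (785·6754 − 918·5787)/35296 = -661/2206; q = (130·5787 − 918·785)/35296 = 990/1103.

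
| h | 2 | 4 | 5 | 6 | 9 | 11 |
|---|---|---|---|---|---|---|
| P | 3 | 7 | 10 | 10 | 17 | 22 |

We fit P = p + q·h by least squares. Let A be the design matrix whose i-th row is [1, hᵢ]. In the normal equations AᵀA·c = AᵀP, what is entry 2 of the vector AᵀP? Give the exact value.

539

Entry 2 ↔ basis h, so (AᵀP)_{2} = Σᵢ (h)·Pᵢ = (2)·(3) + (4)·(7) + (5)·(10) + (6)·(10) + (9)·(17) + (11)·(22) = 539.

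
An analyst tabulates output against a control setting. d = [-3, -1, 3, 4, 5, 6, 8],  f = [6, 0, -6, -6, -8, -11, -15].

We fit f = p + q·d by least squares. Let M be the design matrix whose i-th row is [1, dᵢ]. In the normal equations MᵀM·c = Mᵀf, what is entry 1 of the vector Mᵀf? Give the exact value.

Entry 1 ↔ basis 1, so (Mᵀf)_{1} = Σᵢ fᵢ = (1)·(6) + (1)·(0) + (1)·(-6) + (1)·(-6) + (1)·(-8) + (1)·(-11) + (1)·(-15) = -40.

-40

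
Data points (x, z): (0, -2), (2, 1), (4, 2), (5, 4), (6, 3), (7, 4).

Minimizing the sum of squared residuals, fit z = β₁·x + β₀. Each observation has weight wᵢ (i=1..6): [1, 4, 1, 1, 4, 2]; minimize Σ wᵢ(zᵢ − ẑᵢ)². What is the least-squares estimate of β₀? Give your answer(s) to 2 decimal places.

From the data, Σwᵢ·x·x = 299, Σwᵢ·x = 55, Σwᵢ·1 = 13.
For MᵀWz: Σwᵢ·x·z = 164, Σwᵢ·z = 28.
So MᵀWM·[β₁, β₀]ᵀ = MᵀWz: [[299, 55]; [55, 13]]·[β₁, β₀]ᵀ = [164, 28]ᵀ.
det = 299·13 − 55² = 862.
β₁ = (164·13 − 55·28)/862 = 296/431; β₀ = (299·28 − 55·164)/862 = -324/431.

β₀ = -0.75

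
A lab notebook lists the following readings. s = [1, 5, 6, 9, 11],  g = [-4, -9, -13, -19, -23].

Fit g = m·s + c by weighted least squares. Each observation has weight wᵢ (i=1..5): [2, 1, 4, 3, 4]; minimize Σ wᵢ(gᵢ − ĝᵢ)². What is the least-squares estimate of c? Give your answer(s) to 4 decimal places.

c = -1.3764

Sums needed: Σwᵢ·s·s = 898, Σwᵢ·s = 102, Σwᵢ·1 = 14.
Moment sums: Σwᵢ·s·g = -1890, Σwᵢ·g = -218.
XᵀWX·[m, c]ᵀ = XᵀWg becomes [[898, 102]; [102, 14]]·[m, c]ᵀ = [-1890, -218]ᵀ.
Eliminating c: 14·(row 1) − 102·(row 2) gives 2168·m = 14·(-1890) − 102·(-218) = -4224, so m = -528/271.
Then c = ((-218) − 102·(-528/271))/14 = -373/271.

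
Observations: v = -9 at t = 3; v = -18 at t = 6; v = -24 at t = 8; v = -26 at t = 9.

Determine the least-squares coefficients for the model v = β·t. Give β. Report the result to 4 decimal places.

Entries of XᵀX: Σt·t = 190.
For Xᵀv: Σt·v = -561.
Normal equations: [[190]]·[β]ᵀ = [-561]ᵀ.
Hence β = -561 / 190 ≈ -2.95263.

β = -2.9526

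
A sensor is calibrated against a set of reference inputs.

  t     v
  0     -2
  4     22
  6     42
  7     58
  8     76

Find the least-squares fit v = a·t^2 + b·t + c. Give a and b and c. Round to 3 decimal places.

Forming XᵀX = [[8049, 1135, 165]; [1135, 165, 25]; [165, 25, 5]] and Xᵀv = [9570, 1354, 196]ᵀ gives XᵀX·[a, b, c]ᵀ = Xᵀv.
Inverting the 3×3 Gram matrix, [a, b, c]ᵀ = [407/403, 99/65, -3512/2015]ᵀ.

a = 1.010, b = 1.523, c = -1.743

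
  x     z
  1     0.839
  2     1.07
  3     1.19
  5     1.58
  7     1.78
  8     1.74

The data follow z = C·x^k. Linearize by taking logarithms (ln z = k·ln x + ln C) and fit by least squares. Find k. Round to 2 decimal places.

k = 0.38

Let Y = ln z. Fitting Y = k·ln x + ln C by least squares:
Σln x = 7.4265, Σ(ln x)² = 12.3883, Σln z = 1.6540, Σln x·ln z = 3.2480.
Equations: 12.3883·k + 7.4265·ln C = 3.2480;  7.4265·k + 6·ln C = 1.6540.
Solving (det = 19.1764): k = 0.37570, ln C = -0.18936.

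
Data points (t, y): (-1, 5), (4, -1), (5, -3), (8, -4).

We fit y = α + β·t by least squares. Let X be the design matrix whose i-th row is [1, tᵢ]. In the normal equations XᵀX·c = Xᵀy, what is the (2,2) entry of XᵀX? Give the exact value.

106

Row 2 ↔ basis t, column 2 ↔ basis t, so (XᵀX)_{2,2} = Σᵢ (t)·(t) = (-1)·(-1) + (4)·(4) + (5)·(5) + (8)·(8) = 106.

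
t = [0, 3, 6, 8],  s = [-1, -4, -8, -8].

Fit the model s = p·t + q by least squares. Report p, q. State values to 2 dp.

Entries of AᵀA: Σt·t = 109, Σt = 17, Σ1 = 4.
And Σt·s = -124, Σs = -21.
Δ = 109·4 − 17² = 147.
p = ((-124)·4 − 17·(-21))/147 = -139/147; q = (109·(-21) − 17·(-124))/147 = -181/147.

p = -0.95, q = -1.23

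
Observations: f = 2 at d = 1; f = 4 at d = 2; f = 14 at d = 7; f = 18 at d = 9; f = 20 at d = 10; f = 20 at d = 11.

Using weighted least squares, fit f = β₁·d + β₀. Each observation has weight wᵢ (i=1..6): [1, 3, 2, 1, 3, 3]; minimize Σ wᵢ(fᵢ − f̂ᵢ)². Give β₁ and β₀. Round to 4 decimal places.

The normal equations are: 855·β₁ + 93·β₀ = 1644;  93·β₁ + 13·β₀ = 180.
(Σwᵢ·d·d = 855, Σwᵢ·d = 93, Σwᵢ·1 = 13, Σwᵢ·d·f = 1644, Σwᵢ·f = 180.)
Eliminating β₀: 13·(row 1) − 93·(row 2) gives 2466·β₁ = 13·1644 − 93·180 = 4632, so β₁ = 772/411.
Then β₀ = (180 − 93·(772/411))/13 = 56/137.

β₁ = 1.8783, β₀ = 0.4088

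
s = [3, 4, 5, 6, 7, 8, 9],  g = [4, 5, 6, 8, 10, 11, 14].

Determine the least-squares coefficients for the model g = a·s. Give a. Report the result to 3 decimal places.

Sums needed: Σs·s = 280.
Moment sums: Σs·g = 394.
Hence a = 394 / 280 ≈ 1.40714.

a = 1.407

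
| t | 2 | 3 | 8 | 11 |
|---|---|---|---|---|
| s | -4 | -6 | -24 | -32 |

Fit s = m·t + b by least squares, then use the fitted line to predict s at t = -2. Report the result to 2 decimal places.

With design matrix M, MᵀM = [[198, 24]; [24, 4]] and Mᵀs = [-570, -66]ᵀ.
Determinant 198·4 − 24² = 216.
m = ((-570)·4 − 24·(-66))/216 = -29/9; b = (198·(-66) − 24·(-570))/216 = 17/6.
At t = -2: ŝ = (-29/9)·(-2) + (17/6)·(1) = 167/18.

ŝ = 9.28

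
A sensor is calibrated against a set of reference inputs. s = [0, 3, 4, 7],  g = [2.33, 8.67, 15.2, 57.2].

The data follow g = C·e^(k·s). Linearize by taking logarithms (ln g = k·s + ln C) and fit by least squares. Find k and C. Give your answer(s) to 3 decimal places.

k = 0.459, C = 2.307

Taking logs, ln g = k·s + ln C, so regress ln g on s.
Σs = 14.0000, Σ(s)² = 74.0000, Σln g = 9.7736, Σs·ln g = 45.6907.
Equations: 74.0000·k + 14.0000·ln C = 45.6907;  14.0000·k + 4·ln C = 9.7736.
Δ = 74.0000·4 − (14.0000)² = 100.0000; k = (45.6907·4 − 14.0000·9.7736)/100.0000 = 0.45932, ln C = (74.0000·9.7736 − 14.0000·45.6907)/100.0000 = 0.83576, so C = exp(0.83576) = 2.30657.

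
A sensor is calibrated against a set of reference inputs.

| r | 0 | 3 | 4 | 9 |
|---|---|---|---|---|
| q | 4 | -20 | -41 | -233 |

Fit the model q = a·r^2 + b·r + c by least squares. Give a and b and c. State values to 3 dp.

a = -3.033, b = 0.950, c = 4.063

From the data, Σr^2·r^2 = 6898, Σr^2·r = 820, Σr^2 = 106, Σr·r = 106, Σr = 16, Σ1 = 4.
Moment sums: Σr^2·q = -19709, Σr·q = -2321, Σq = -290.
Normal equations: [[6898, 820, 106]; [820, 106, 16]; [106, 16, 4]]·[a, b, c]ᵀ = [-19709, -2321, -290]ᵀ.
Inverting the 3×3 Gram matrix, [a, b, c]ᵀ = [-2514/829, 1575/1658, 6737/1658]ᵀ.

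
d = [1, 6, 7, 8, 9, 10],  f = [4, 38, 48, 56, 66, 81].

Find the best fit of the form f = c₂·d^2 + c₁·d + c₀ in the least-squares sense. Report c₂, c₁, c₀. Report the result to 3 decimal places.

The normal equations are: 24355·c₂ + 2801·c₁ + 331·c₀ = 20754;  2801·c₂ + 331·c₁ + 41·c₀ = 2420;  331·c₂ + 41·c₁ + 6·c₀ = 293.
(Σd^2·d^2 = 24355, Σd^2·d = 2801, Σd^2 = 331, Σd·d = 331, Σd = 41, Σ1 = 6, Σd^2·f = 20754, Σd·f = 2420, Σf = 293.)
Solving the 3×3 system (Gaussian elimination) gives c₂ = 4831/11472, c₁ = 215279/57360, c₀ = -53/1195.

c₂ = 0.421, c₁ = 3.753, c₀ = -0.044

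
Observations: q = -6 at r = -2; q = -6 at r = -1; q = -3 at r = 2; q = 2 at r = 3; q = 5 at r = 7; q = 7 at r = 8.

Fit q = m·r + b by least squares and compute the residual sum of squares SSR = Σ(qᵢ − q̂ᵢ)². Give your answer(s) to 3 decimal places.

With design matrix M, MᵀM = [[131, 17]; [17, 6]] and Mᵀq = [109, -1]ᵀ.
Eliminating b: 6·(row 1) − 17·(row 2) gives 497·m = 6·109 − 17·(-1) = 671, so m = 671/497.
Then b = ((-1) − 17·(671/497))/6 = -1984/497.
Residuals: 344/497, -327/497, -849/497, 965/497, -228/497, 95/497; SSR = 3900/497.

SSR = 7.847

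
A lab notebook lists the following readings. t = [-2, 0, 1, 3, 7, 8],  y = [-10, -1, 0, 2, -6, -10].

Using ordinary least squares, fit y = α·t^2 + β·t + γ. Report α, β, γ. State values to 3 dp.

Compute the Gram sums: Σt^2·t^2 = 6595, Σt^2·t = 875, Σt^2 = 127, Σt·t = 127, Σt = 17, Σ1 = 6.
Moment sums: Σt^2·y = -956, Σt·y = -96, Σy = -25.
So AᵀA·[α, β, γ]ᵀ = Aᵀy: [[6595, 875, 127]; [875, 127, 17]; [127, 17, 6]]·[α, β, γ]ᵀ = [-956, -96, -25]ᵀ.
Solving the 3×3 system (Gaussian elimination) gives α = -5641/11616, β = 33155/11616, γ = -3823/1936.

α = -0.486, β = 2.854, γ = -1.975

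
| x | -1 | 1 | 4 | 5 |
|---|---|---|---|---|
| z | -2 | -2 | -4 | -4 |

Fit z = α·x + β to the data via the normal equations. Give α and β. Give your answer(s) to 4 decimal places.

From the data, Σx·x = 43, Σx = 9, Σ1 = 4.
For Aᵀz: Σx·z = -36, Σz = -12.
Eliminating β: 4·(row 1) − 9·(row 2) gives 91·α = 4·(-36) − 9·(-12) = -36, so α = -36/91.
Then β = ((-12) − 9·(-36/91))/4 = -192/91.

α = -0.3956, β = -2.1099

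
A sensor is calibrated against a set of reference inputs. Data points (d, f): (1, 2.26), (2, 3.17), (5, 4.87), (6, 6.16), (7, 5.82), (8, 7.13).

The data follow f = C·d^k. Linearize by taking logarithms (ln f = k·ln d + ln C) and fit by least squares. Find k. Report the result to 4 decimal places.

With ln fᵢ as the transformed response and ln dᵢ as the regressor:
XᵀX = [[14.3918, 8.1197]; [8.1197, 6]], rhs = [14.1172, 9.0959]ᵀ  (here Σln d = 8.1197, Σ(ln d)² = 14.3918, Σln f = 9.0959, Σln d·ln f = 14.1172).
Solving (det = 20.4213): k = 0.53117, ln C = 0.79716.

k = 0.5312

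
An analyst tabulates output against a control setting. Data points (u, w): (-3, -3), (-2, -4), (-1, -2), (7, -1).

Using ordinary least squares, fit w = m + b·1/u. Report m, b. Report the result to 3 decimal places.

m = -2.100, b = 0.946

Entries of XᵀX: Σ1 = 4, Σ1/u = -71/42, Σ1/u·1/u = 2437/1764.
Right-hand side: Σw = -10, Σ1/u·w = 34/7.
Normal equations: [[4, -71/42]; [-71/42, 2437/1764]]·[m, b]ᵀ = [-10, 34/7]ᵀ.
Eliminating b: (2437/1764)·(row 1) − (-71/42)·(row 2) gives (523/196)·m = (2437/1764)·(-10) − (-71/42)·(34/7) = -4943/882, so m = -9886/4707.
Then b = ((34/7) − (-71/42)·(-9886/4707))/(2437/1764) = 1484/1569.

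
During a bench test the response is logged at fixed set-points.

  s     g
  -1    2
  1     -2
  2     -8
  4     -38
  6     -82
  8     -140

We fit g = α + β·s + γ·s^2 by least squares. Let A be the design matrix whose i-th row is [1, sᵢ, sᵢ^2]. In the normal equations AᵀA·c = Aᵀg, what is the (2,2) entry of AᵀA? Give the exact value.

122

Row 2 ↔ basis s, column 2 ↔ basis s, so (AᵀA)_{2,2} = Σᵢ (s)·(s) = (-1)·(-1) + (1)·(1) + (2)·(2) + (4)·(4) + (6)·(6) + (8)·(8) = 122.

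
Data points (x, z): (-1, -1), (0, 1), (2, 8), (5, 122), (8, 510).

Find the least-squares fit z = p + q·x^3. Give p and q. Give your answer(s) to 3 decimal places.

p = -0.216, q = 0.995

Setting ∂/∂p … = 0 gives: 5·p + 644·q = 640;  644·p + 277834·q = 276435.
Eliminating q: 277834·(row 1) − 644·(row 2) gives 974434·p = 277834·640 − 644·276435 = -210380, so p = -105190/487217.
Then q = (276435 − 644·(-105190/487217))/277834 = 970015/974434.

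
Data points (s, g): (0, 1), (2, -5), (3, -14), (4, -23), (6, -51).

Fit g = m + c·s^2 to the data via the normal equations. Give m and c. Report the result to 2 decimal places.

m = 0.26, c = -1.44

With design matrix M, MᵀM = [[5, 65]; [65, 1649]] and Mᵀg = [-92, -2350]ᵀ.
Eliminating c: 1649·(row 1) − 65·(row 2) gives 4020·m = 1649·(-92) − 65·(-2350) = 1042, so m = 521/2010.
Then c = ((-2350) − 65·(521/2010))/1649 = -577/402.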